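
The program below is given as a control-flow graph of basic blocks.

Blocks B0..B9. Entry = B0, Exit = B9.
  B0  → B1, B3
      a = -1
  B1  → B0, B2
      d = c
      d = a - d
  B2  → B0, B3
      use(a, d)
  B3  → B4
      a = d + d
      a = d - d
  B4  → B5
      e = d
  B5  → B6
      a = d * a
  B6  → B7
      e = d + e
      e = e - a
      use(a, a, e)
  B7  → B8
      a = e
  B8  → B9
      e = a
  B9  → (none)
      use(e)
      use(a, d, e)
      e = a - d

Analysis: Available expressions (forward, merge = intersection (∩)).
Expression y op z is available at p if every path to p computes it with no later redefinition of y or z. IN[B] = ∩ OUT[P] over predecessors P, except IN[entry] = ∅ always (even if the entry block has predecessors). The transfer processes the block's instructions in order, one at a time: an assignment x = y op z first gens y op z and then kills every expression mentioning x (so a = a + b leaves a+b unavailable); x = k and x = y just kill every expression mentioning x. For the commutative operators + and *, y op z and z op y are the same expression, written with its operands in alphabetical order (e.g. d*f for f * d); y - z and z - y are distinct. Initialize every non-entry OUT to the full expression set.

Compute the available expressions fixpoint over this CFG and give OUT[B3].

Answer: {d+d, d-d}

Derivation:
Converged values:
  B0:  IN={}  OUT={}
  B1:  IN={}  OUT={}
  B2:  IN={}  OUT={}
  B3:  IN={}  OUT={d+d, d-d}
  B4:  IN={d+d, d-d}  OUT={d+d, d-d}
  B5:  IN={d+d, d-d}  OUT={d+d, d-d}
  B6:  IN={d+d, d-d}  OUT={d+d, d-d}
  B7:  IN={d+d, d-d}  OUT={d+d, d-d}
  B8:  IN={d+d, d-d}  OUT={d+d, d-d}
  B9:  IN={d+d, d-d}  OUT={a-d, d+d, d-d}

Merge at B3: IN[B3] = OUT[B0] ∩ OUT[B2] = {}
Applying B3's transfer function to that IN value gives OUT[B3] (row B3 above).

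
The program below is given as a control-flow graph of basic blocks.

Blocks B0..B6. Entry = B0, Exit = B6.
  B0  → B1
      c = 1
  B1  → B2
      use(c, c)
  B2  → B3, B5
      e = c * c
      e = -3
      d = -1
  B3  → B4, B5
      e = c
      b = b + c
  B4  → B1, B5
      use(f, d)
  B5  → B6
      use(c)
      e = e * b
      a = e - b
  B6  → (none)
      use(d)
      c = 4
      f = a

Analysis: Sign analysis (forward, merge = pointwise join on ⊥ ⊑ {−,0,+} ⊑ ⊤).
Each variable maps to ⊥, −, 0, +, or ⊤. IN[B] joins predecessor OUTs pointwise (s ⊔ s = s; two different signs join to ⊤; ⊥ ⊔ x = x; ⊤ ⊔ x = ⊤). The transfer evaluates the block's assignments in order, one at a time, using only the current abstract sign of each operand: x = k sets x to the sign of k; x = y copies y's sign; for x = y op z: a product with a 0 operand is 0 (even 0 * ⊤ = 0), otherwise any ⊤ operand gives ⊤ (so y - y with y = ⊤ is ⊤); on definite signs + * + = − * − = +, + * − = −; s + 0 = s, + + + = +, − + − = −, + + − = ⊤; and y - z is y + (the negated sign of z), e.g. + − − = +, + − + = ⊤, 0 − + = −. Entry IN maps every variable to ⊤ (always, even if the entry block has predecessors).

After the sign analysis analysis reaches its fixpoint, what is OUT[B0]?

Per-block solution:
  B0:  IN=(all ⊤)  OUT={c:+; rest ⊤}
  B1:  IN={c:+; rest ⊤}  OUT={c:+; rest ⊤}
  B2:  IN={c:+; rest ⊤}  OUT={c:+, d:-, e:-; rest ⊤}
  B3:  IN={c:+, d:-, e:-; rest ⊤}  OUT={c:+, d:-, e:+; rest ⊤}
  B4:  IN={c:+, d:-, e:+; rest ⊤}  OUT={c:+, d:-, e:+; rest ⊤}
  B5:  IN={c:+, d:-; rest ⊤}  OUT={c:+, d:-; rest ⊤}
  B6:  IN={c:+, d:-; rest ⊤}  OUT={c:+, d:-; rest ⊤}

B0 is the boundary node: IN[B0] = {a: ⊤, b: ⊤, c: ⊤, d: ⊤, e: ⊤, f: ⊤}
Applying B0's transfer function to that IN value gives OUT[B0] (row B0 above).

Answer: {a: ⊤, b: ⊤, c: +, d: ⊤, e: ⊤, f: ⊤}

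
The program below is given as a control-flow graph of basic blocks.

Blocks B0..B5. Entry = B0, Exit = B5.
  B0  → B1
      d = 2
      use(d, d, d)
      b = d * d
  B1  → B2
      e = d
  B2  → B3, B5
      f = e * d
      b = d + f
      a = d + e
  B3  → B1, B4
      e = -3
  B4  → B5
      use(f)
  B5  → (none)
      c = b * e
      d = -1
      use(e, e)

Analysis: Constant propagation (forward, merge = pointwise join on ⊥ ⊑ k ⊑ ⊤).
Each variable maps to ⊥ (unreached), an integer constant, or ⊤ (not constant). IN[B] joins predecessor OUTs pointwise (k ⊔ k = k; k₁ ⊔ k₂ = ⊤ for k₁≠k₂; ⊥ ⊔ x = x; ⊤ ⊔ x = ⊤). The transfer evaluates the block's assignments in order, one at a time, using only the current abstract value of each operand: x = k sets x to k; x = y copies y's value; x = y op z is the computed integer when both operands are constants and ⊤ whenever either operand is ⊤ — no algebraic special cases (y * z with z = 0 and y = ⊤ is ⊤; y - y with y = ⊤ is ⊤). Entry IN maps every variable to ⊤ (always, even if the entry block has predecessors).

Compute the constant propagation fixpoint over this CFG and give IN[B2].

Per-block solution:
  B0:   IN=(all ⊤)   OUT={b:4, d:2; rest ⊤}
  B1:   IN={d:2; rest ⊤}   OUT={d:2, e:2; rest ⊤}
  B2:   IN={d:2, e:2; rest ⊤}   OUT={a:4, b:6, d:2, e:2, f:4; rest ⊤}
  B3:   IN={a:4, b:6, d:2, e:2, f:4; rest ⊤}   OUT={a:4, b:6, d:2, e:-3, f:4; rest ⊤}
  B4:   IN={a:4, b:6, d:2, e:-3, f:4; rest ⊤}   OUT={a:4, b:6, d:2, e:-3, f:4; rest ⊤}
  B5:   IN={a:4, b:6, d:2, f:4; rest ⊤}   OUT={a:4, b:6, d:-1, f:4; rest ⊤}

Merge at B2: IN[B2] = OUT[B1] = {a: ⊤, b: ⊤, c: ⊤, d: 2, e: 2, f: ⊤}

Answer: {a: ⊤, b: ⊤, c: ⊤, d: 2, e: 2, f: ⊤}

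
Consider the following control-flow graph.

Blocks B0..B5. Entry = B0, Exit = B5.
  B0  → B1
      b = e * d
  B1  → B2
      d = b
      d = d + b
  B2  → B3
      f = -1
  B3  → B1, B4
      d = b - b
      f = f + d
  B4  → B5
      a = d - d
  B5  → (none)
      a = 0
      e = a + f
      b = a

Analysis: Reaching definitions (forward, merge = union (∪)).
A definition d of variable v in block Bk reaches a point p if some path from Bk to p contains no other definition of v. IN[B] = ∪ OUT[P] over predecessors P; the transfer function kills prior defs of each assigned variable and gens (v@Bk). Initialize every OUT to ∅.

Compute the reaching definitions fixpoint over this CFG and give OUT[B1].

Converged values:
  B0:  IN={}  OUT={b@B0}
  B1:  IN={b@B0, d@B3, f@B3}  OUT={b@B0, d@B1, f@B3}
  B2:  IN={b@B0, d@B1, f@B3}  OUT={b@B0, d@B1, f@B2}
  B3:  IN={b@B0, d@B1, f@B2}  OUT={b@B0, d@B3, f@B3}
  B4:  IN={b@B0, d@B3, f@B3}  OUT={a@B4, b@B0, d@B3, f@B3}
  B5:  IN={a@B4, b@B0, d@B3, f@B3}  OUT={a@B5, b@B5, d@B3, e@B5, f@B3}

Merge at B1: IN[B1] = OUT[B0] ⊔ OUT[B3] = {b@B0, d@B3, f@B3}
Applying B1's transfer function to that IN value gives OUT[B1] (row B1 above).

Answer: {b@B0, d@B1, f@B3}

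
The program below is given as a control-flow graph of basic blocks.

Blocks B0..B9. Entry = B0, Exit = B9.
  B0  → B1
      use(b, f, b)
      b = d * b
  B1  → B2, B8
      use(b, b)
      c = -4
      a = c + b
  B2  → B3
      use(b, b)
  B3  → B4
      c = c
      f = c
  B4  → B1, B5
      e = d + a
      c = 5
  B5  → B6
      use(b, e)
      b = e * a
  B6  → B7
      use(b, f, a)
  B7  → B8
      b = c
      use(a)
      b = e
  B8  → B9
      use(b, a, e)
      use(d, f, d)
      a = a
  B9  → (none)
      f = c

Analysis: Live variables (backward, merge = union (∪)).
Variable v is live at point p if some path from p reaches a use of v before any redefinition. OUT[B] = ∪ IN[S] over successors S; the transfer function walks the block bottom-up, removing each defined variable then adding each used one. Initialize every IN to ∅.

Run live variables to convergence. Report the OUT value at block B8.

Answer: {c}

Trace:
Converged values:
  B0: | IN={b, d, e, f} | OUT={b, d, e, f}
  B1: | IN={b, d, e, f} | OUT={a, b, c, d, e, f}
  B2: | IN={a, b, c, d} | OUT={a, b, c, d}
  B3: | IN={a, b, c, d} | OUT={a, b, d, f}
  B4: | IN={a, b, d, f} | OUT={a, b, c, d, e, f}
  B5: | IN={a, b, c, d, e, f} | OUT={a, b, c, d, e, f}
  B6: | IN={a, b, c, d, e, f} | OUT={a, c, d, e, f}
  B7: | IN={a, c, d, e, f} | OUT={a, b, c, d, e, f}
  B8: | IN={a, b, c, d, e, f} | OUT={c}
  B9: | IN={c} | OUT={}

Merge at B8: OUT[B8] = IN[B9] = {c}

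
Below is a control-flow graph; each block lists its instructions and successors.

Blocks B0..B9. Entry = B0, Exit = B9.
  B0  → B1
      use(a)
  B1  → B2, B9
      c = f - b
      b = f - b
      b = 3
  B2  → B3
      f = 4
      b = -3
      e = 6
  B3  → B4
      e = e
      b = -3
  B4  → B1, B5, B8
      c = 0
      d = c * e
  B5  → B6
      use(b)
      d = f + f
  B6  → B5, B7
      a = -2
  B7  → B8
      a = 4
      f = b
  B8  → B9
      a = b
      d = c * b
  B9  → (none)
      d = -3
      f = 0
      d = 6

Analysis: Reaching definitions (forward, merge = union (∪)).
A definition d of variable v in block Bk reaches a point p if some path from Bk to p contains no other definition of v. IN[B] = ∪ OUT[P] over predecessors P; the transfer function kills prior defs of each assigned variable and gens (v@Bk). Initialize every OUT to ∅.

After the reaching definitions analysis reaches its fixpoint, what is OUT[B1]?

Fixpoint table:
  B0:   IN={}   OUT={}
  B1:   IN={b@B3, c@B4, d@B4, e@B3, f@B2}   OUT={b@B1, c@B1, d@B4, e@B3, f@B2}
  B2:   IN={b@B1, c@B1, d@B4, e@B3, f@B2}   OUT={b@B2, c@B1, d@B4, e@B2, f@B2}
  B3:   IN={b@B2, c@B1, d@B4, e@B2, f@B2}   OUT={b@B3, c@B1, d@B4, e@B3, f@B2}
  B4:   IN={b@B3, c@B1, d@B4, e@B3, f@B2}   OUT={b@B3, c@B4, d@B4, e@B3, f@B2}
  B5:   IN={a@B6, b@B3, c@B4, d@B4, d@B5, e@B3, f@B2}   OUT={a@B6, b@B3, c@B4, d@B5, e@B3, f@B2}
  B6:   IN={a@B6, b@B3, c@B4, d@B5, e@B3, f@B2}   OUT={a@B6, b@B3, c@B4, d@B5, e@B3, f@B2}
  B7:   IN={a@B6, b@B3, c@B4, d@B5, e@B3, f@B2}   OUT={a@B7, b@B3, c@B4, d@B5, e@B3, f@B7}
  B8:   IN={a@B7, b@B3, c@B4, d@B4, d@B5, e@B3, f@B2, f@B7}   OUT={a@B8, b@B3, c@B4, d@B8, e@B3, f@B2, f@B7}
  B9:   IN={a@B8, b@B1, b@B3, c@B1, c@B4, d@B4, d@B8, e@B3, f@B2, f@B7}   OUT={a@B8, b@B1, b@B3, c@B1, c@B4, d@B9, e@B3, f@B9}

Merge at B1: IN[B1] = OUT[B0] ⊔ OUT[B4] = {b@B3, c@B4, d@B4, e@B3, f@B2}
Applying B1's transfer function to that IN value gives OUT[B1] (row B1 above).

Answer: {b@B1, c@B1, d@B4, e@B3, f@B2}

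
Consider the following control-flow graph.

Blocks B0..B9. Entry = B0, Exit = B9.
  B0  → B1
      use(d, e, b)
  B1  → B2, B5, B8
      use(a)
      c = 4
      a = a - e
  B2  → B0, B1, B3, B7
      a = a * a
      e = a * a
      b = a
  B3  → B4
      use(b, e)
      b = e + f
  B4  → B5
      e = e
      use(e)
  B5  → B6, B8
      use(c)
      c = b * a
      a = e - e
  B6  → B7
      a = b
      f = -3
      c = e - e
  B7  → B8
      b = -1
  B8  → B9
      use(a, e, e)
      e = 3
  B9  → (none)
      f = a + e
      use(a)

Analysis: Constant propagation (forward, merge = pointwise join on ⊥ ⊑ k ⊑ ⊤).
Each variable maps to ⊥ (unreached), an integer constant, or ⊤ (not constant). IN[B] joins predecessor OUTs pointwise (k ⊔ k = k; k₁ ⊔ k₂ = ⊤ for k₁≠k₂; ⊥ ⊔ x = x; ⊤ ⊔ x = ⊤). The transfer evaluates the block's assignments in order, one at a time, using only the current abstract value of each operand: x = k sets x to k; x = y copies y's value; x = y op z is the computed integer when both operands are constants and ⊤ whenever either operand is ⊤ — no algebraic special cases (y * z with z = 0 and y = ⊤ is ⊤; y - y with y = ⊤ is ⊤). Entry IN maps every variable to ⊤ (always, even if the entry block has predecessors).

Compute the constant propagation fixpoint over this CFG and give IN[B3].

Fixpoint table:
  B0:   IN=(all ⊤)   OUT=(all ⊤)
  B1:   IN=(all ⊤)   OUT={c:4; rest ⊤}
  B2:   IN={c:4; rest ⊤}   OUT={c:4; rest ⊤}
  B3:   IN={c:4; rest ⊤}   OUT={c:4; rest ⊤}
  B4:   IN={c:4; rest ⊤}   OUT={c:4; rest ⊤}
  B5:   IN={c:4; rest ⊤}   OUT=(all ⊤)
  B6:   IN=(all ⊤)   OUT={f:-3; rest ⊤}
  B7:   IN=(all ⊤)   OUT={b:-1; rest ⊤}
  B8:   IN=(all ⊤)   OUT={e:3; rest ⊤}
  B9:   IN={e:3; rest ⊤}   OUT={e:3; rest ⊤}

Merge at B3: IN[B3] = OUT[B2] = {a: ⊤, b: ⊤, c: 4, d: ⊤, e: ⊤, f: ⊤}

Answer: {a: ⊤, b: ⊤, c: 4, d: ⊤, e: ⊤, f: ⊤}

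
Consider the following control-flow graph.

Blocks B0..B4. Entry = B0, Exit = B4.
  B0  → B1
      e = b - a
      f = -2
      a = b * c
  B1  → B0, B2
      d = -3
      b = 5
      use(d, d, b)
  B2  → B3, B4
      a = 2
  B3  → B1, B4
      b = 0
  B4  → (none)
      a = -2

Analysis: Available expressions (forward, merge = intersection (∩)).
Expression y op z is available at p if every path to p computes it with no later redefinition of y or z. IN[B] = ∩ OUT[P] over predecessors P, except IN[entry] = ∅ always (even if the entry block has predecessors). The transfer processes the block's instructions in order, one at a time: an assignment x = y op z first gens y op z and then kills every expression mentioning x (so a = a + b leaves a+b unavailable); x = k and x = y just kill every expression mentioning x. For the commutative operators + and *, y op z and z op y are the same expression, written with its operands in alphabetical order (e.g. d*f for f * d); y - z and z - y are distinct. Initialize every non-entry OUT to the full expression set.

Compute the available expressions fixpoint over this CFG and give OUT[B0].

Answer: {b*c}

Working:
Fixpoint table:
  B0:  IN={}  OUT={b*c}
  B1:  IN={}  OUT={}
  B2:  IN={}  OUT={}
  B3:  IN={}  OUT={}
  B4:  IN={}  OUT={}

Merge at B0 (entry node, so the boundary value {} is joined with the incoming edge(s)): IN[B0] = {} ∩ OUT[B1] = {}
Applying B0's transfer function to that IN value gives OUT[B0] (row B0 above).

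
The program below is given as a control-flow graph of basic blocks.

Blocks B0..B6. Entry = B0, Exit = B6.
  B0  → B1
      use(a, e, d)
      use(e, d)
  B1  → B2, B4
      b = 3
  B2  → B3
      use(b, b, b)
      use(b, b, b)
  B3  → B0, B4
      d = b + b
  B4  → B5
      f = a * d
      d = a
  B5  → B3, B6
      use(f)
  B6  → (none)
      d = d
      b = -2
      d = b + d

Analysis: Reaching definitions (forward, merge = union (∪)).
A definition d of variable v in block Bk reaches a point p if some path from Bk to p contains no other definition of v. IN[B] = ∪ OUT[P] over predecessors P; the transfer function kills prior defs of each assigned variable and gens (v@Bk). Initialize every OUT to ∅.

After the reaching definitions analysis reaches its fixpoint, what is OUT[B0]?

Answer: {b@B1, d@B3, f@B4}

Trace:
Per-block solution:
  B0: | IN={b@B1, d@B3, f@B4} | OUT={b@B1, d@B3, f@B4}
  B1: | IN={b@B1, d@B3, f@B4} | OUT={b@B1, d@B3, f@B4}
  B2: | IN={b@B1, d@B3, f@B4} | OUT={b@B1, d@B3, f@B4}
  B3: | IN={b@B1, d@B3, d@B4, f@B4} | OUT={b@B1, d@B3, f@B4}
  B4: | IN={b@B1, d@B3, f@B4} | OUT={b@B1, d@B4, f@B4}
  B5: | IN={b@B1, d@B4, f@B4} | OUT={b@B1, d@B4, f@B4}
  B6: | IN={b@B1, d@B4, f@B4} | OUT={b@B6, d@B6, f@B4}

Merge at B0 (entry node, so the boundary value {} is joined with the incoming edge(s)): IN[B0] = {} ⊔ OUT[B3] = {b@B1, d@B3, f@B4}
Applying B0's transfer function to that IN value gives OUT[B0] (row B0 above).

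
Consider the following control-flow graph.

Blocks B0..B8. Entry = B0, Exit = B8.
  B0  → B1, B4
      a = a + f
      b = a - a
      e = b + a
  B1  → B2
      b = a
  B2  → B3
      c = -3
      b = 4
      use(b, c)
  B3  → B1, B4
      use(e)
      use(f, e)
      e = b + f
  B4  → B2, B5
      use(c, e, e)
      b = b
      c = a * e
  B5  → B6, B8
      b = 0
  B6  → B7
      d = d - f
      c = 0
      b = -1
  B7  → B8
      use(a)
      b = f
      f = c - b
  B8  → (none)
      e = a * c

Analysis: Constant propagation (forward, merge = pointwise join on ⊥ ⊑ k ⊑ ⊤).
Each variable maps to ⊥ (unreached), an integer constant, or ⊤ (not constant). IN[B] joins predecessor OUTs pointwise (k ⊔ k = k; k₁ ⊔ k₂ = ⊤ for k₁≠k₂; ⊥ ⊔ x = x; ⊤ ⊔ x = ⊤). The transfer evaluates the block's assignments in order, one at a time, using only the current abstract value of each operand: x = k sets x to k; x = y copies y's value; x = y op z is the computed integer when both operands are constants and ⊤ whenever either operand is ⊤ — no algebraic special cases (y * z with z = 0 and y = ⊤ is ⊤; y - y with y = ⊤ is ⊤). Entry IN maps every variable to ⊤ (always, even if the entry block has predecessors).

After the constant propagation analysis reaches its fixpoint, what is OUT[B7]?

Converged values:
  B0: | IN=(all ⊤) | OUT=(all ⊤)
  B1: | IN=(all ⊤) | OUT=(all ⊤)
  B2: | IN=(all ⊤) | OUT={b:4, c:-3; rest ⊤}
  B3: | IN={b:4, c:-3; rest ⊤} | OUT={b:4, c:-3; rest ⊤}
  B4: | IN=(all ⊤) | OUT=(all ⊤)
  B5: | IN=(all ⊤) | OUT={b:0; rest ⊤}
  B6: | IN={b:0; rest ⊤} | OUT={b:-1, c:0; rest ⊤}
  B7: | IN={b:-1, c:0; rest ⊤} | OUT={c:0; rest ⊤}
  B8: | IN=(all ⊤) | OUT=(all ⊤)

Merge at B7: IN[B7] = OUT[B6] = {a: ⊤, b: -1, c: 0, d: ⊤, e: ⊤, f: ⊤}
Applying B7's transfer function to that IN value gives OUT[B7] (row B7 above).

Answer: {a: ⊤, b: ⊤, c: 0, d: ⊤, e: ⊤, f: ⊤}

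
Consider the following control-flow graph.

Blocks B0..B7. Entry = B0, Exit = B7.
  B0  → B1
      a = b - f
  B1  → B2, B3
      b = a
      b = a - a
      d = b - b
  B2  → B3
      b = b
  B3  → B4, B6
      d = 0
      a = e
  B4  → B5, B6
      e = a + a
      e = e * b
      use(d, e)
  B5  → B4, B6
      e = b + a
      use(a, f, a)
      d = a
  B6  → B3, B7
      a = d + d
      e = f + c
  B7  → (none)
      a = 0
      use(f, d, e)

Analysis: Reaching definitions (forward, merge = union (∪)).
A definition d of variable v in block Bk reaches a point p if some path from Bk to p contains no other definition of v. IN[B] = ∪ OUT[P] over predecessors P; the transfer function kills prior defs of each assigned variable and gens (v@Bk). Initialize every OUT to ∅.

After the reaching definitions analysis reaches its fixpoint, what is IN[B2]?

Fixpoint table:
  B0: | IN={} | OUT={a@B0}
  B1: | IN={a@B0} | OUT={a@B0, b@B1, d@B1}
  B2: | IN={a@B0, b@B1, d@B1} | OUT={a@B0, b@B2, d@B1}
  B3: | IN={a@B0, a@B6, b@B1, b@B2, d@B1, d@B3, d@B5, e@B6} | OUT={a@B3, b@B1, b@B2, d@B3, e@B6}
  B4: | IN={a@B3, b@B1, b@B2, d@B3, d@B5, e@B5, e@B6} | OUT={a@B3, b@B1, b@B2, d@B3, d@B5, e@B4}
  B5: | IN={a@B3, b@B1, b@B2, d@B3, d@B5, e@B4} | OUT={a@B3, b@B1, b@B2, d@B5, e@B5}
  B6: | IN={a@B3, b@B1, b@B2, d@B3, d@B5, e@B4, e@B5, e@B6} | OUT={a@B6, b@B1, b@B2, d@B3, d@B5, e@B6}
  B7: | IN={a@B6, b@B1, b@B2, d@B3, d@B5, e@B6} | OUT={a@B7, b@B1, b@B2, d@B3, d@B5, e@B6}

Merge at B2: IN[B2] = OUT[B1] = {a@B0, b@B1, d@B1}

Answer: {a@B0, b@B1, d@B1}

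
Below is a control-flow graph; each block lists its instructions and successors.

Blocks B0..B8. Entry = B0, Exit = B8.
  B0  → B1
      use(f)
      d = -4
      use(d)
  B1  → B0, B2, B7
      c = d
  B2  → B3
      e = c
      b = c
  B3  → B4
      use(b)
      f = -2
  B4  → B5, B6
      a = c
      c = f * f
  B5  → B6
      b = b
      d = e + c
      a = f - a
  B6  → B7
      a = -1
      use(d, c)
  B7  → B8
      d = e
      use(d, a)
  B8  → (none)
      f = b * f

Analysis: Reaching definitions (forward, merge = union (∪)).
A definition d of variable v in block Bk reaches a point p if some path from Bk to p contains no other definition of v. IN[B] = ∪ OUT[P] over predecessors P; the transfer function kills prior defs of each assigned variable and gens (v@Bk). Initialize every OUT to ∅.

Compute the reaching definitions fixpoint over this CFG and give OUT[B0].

Answer: {c@B1, d@B0}

Working:
Fixpoint table:
  B0: | IN={c@B1, d@B0} | OUT={c@B1, d@B0}
  B1: | IN={c@B1, d@B0} | OUT={c@B1, d@B0}
  B2: | IN={c@B1, d@B0} | OUT={b@B2, c@B1, d@B0, e@B2}
  B3: | IN={b@B2, c@B1, d@B0, e@B2} | OUT={b@B2, c@B1, d@B0, e@B2, f@B3}
  B4: | IN={b@B2, c@B1, d@B0, e@B2, f@B3} | OUT={a@B4, b@B2, c@B4, d@B0, e@B2, f@B3}
  B5: | IN={a@B4, b@B2, c@B4, d@B0, e@B2, f@B3} | OUT={a@B5, b@B5, c@B4, d@B5, e@B2, f@B3}
  B6: | IN={a@B4, a@B5, b@B2, b@B5, c@B4, d@B0, d@B5, e@B2, f@B3} | OUT={a@B6, b@B2, b@B5, c@B4, d@B0, d@B5, e@B2, f@B3}
  B7: | IN={a@B6, b@B2, b@B5, c@B1, c@B4, d@B0, d@B5, e@B2, f@B3} | OUT={a@B6, b@B2, b@B5, c@B1, c@B4, d@B7, e@B2, f@B3}
  B8: | IN={a@B6, b@B2, b@B5, c@B1, c@B4, d@B7, e@B2, f@B3} | OUT={a@B6, b@B2, b@B5, c@B1, c@B4, d@B7, e@B2, f@B8}

Merge at B0 (entry node, so the boundary value {} is joined with the incoming edge(s)): IN[B0] = {} ⊔ OUT[B1] = {c@B1, d@B0}
Applying B0's transfer function to that IN value gives OUT[B0] (row B0 above).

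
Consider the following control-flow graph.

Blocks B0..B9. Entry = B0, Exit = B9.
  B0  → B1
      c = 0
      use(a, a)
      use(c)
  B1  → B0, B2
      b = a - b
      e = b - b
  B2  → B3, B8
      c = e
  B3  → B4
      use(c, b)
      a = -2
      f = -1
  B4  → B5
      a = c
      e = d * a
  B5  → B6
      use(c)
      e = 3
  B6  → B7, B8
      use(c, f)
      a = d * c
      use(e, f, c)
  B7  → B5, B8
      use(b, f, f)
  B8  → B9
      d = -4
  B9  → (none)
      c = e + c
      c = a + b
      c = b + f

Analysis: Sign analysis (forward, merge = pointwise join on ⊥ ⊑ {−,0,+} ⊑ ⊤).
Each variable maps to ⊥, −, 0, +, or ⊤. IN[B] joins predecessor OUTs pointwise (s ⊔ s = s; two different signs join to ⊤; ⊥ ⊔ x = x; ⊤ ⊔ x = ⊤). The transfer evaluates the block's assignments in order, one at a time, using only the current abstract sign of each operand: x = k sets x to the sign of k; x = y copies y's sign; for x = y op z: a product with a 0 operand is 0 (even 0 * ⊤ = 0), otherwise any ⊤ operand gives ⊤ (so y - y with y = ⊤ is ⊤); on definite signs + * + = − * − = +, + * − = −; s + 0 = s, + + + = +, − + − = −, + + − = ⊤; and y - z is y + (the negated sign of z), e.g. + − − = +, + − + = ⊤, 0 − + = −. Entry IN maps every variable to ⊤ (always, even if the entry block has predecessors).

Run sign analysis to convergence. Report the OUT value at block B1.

Answer: {a: ⊤, b: ⊤, c: 0, d: ⊤, e: ⊤, f: ⊤}

Working:
Per-block solution:
  B0:   IN=(all ⊤)   OUT={c:0; rest ⊤}
  B1:   IN={c:0; rest ⊤}   OUT={c:0; rest ⊤}
  B2:   IN={c:0; rest ⊤}   OUT=(all ⊤)
  B3:   IN=(all ⊤)   OUT={a:-, f:-; rest ⊤}
  B4:   IN={a:-, f:-; rest ⊤}   OUT={f:-; rest ⊤}
  B5:   IN={f:-; rest ⊤}   OUT={e:+, f:-; rest ⊤}
  B6:   IN={e:+, f:-; rest ⊤}   OUT={e:+, f:-; rest ⊤}
  B7:   IN={e:+, f:-; rest ⊤}   OUT={e:+, f:-; rest ⊤}
  B8:   IN=(all ⊤)   OUT={d:-; rest ⊤}
  B9:   IN={d:-; rest ⊤}   OUT={d:-; rest ⊤}

Merge at B1: IN[B1] = OUT[B0] = {a: ⊤, b: ⊤, c: 0, d: ⊤, e: ⊤, f: ⊤}
Applying B1's transfer function to that IN value gives OUT[B1] (row B1 above).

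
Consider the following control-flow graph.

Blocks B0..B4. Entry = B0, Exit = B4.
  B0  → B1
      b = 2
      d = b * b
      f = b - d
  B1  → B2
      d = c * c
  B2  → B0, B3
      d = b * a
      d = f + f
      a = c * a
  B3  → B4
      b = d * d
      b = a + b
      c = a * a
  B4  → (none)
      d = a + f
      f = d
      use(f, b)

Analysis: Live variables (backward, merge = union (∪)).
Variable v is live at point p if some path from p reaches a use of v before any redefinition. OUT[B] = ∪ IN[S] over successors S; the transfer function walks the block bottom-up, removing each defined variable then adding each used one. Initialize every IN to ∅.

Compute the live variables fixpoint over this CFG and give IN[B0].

Per-block solution:
  B0: | IN={a, c} | OUT={a, b, c, f}
  B1: | IN={a, b, c, f} | OUT={a, b, c, f}
  B2: | IN={a, b, c, f} | OUT={a, c, d, f}
  B3: | IN={a, d, f} | OUT={a, b, f}
  B4: | IN={a, b, f} | OUT={}

Merge at B0: OUT[B0] = IN[B1] = {a, b, c, f}
Applying B0's transfer function to that OUT value gives IN[B0] (row B0 above).

Answer: {a, c}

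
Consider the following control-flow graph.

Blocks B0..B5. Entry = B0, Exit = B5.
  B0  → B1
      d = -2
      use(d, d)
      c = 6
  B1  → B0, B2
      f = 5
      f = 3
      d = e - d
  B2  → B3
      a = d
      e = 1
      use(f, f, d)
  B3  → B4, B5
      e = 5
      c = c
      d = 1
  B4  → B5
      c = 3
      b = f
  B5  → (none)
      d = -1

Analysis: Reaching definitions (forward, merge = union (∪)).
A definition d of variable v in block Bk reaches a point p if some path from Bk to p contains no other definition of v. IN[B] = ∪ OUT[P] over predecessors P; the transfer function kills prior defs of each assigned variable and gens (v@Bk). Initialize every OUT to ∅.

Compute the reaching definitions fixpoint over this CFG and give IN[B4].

Answer: {a@B2, c@B3, d@B3, e@B3, f@B1}

Derivation:
Converged values:
  B0: | IN={c@B0, d@B1, f@B1} | OUT={c@B0, d@B0, f@B1}
  B1: | IN={c@B0, d@B0, f@B1} | OUT={c@B0, d@B1, f@B1}
  B2: | IN={c@B0, d@B1, f@B1} | OUT={a@B2, c@B0, d@B1, e@B2, f@B1}
  B3: | IN={a@B2, c@B0, d@B1, e@B2, f@B1} | OUT={a@B2, c@B3, d@B3, e@B3, f@B1}
  B4: | IN={a@B2, c@B3, d@B3, e@B3, f@B1} | OUT={a@B2, b@B4, c@B4, d@B3, e@B3, f@B1}
  B5: | IN={a@B2, b@B4, c@B3, c@B4, d@B3, e@B3, f@B1} | OUT={a@B2, b@B4, c@B3, c@B4, d@B5, e@B3, f@B1}

Merge at B4: IN[B4] = OUT[B3] = {a@B2, c@B3, d@B3, e@B3, f@B1}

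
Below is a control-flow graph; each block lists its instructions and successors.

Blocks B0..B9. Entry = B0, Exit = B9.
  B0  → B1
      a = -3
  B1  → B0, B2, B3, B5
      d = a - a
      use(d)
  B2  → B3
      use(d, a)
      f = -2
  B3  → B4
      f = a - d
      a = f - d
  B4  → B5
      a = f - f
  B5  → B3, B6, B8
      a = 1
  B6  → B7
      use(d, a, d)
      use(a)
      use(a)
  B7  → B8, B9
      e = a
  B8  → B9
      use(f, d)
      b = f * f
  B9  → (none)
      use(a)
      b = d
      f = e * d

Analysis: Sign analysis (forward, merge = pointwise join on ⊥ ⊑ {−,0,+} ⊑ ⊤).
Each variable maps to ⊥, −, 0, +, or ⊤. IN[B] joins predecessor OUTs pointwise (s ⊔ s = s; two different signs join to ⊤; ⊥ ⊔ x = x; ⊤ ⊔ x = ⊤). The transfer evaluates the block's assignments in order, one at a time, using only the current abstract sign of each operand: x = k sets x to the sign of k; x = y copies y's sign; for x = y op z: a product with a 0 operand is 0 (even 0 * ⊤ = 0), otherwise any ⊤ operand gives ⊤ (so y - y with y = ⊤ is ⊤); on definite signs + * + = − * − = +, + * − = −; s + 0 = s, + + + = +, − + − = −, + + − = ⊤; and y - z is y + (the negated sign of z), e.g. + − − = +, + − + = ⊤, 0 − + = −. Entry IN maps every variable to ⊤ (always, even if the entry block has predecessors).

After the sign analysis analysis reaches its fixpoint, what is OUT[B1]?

Per-block solution:
  B0:   IN=(all ⊤)   OUT={a:-; rest ⊤}
  B1:   IN={a:-; rest ⊤}   OUT={a:-; rest ⊤}
  B2:   IN={a:-; rest ⊤}   OUT={a:-, f:-; rest ⊤}
  B3:   IN=(all ⊤)   OUT=(all ⊤)
  B4:   IN=(all ⊤)   OUT=(all ⊤)
  B5:   IN=(all ⊤)   OUT={a:+; rest ⊤}
  B6:   IN={a:+; rest ⊤}   OUT={a:+; rest ⊤}
  B7:   IN={a:+; rest ⊤}   OUT={a:+, e:+; rest ⊤}
  B8:   IN={a:+; rest ⊤}   OUT={a:+; rest ⊤}
  B9:   IN={a:+; rest ⊤}   OUT={a:+; rest ⊤}

Merge at B1: IN[B1] = OUT[B0] = {a: -, b: ⊤, c: ⊤, d: ⊤, e: ⊤, f: ⊤}
Applying B1's transfer function to that IN value gives OUT[B1] (row B1 above).

Answer: {a: -, b: ⊤, c: ⊤, d: ⊤, e: ⊤, f: ⊤}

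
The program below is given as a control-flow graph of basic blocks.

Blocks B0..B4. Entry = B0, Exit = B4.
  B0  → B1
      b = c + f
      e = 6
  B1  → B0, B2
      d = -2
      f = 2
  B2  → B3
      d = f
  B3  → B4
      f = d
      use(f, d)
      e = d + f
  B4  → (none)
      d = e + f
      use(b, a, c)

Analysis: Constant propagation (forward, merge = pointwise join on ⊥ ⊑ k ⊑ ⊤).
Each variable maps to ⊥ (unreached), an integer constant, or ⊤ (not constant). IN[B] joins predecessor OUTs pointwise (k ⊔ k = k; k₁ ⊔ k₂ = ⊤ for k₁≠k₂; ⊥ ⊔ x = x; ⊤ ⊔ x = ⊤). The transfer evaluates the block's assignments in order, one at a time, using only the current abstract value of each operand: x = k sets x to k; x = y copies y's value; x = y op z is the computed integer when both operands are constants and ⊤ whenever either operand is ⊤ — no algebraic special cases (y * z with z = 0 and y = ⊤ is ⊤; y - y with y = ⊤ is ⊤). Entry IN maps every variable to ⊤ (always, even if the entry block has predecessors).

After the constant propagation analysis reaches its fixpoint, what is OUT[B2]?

Answer: {a: ⊤, b: ⊤, c: ⊤, d: 2, e: 6, f: 2}

Trace:
Fixpoint table:
  B0:   IN=(all ⊤)   OUT={e:6; rest ⊤}
  B1:   IN={e:6; rest ⊤}   OUT={d:-2, e:6, f:2; rest ⊤}
  B2:   IN={d:-2, e:6, f:2; rest ⊤}   OUT={d:2, e:6, f:2; rest ⊤}
  B3:   IN={d:2, e:6, f:2; rest ⊤}   OUT={d:2, e:4, f:2; rest ⊤}
  B4:   IN={d:2, e:4, f:2; rest ⊤}   OUT={d:6, e:4, f:2; rest ⊤}

Merge at B2: IN[B2] = OUT[B1] = {a: ⊤, b: ⊤, c: ⊤, d: -2, e: 6, f: 2}
Applying B2's transfer function to that IN value gives OUT[B2] (row B2 above).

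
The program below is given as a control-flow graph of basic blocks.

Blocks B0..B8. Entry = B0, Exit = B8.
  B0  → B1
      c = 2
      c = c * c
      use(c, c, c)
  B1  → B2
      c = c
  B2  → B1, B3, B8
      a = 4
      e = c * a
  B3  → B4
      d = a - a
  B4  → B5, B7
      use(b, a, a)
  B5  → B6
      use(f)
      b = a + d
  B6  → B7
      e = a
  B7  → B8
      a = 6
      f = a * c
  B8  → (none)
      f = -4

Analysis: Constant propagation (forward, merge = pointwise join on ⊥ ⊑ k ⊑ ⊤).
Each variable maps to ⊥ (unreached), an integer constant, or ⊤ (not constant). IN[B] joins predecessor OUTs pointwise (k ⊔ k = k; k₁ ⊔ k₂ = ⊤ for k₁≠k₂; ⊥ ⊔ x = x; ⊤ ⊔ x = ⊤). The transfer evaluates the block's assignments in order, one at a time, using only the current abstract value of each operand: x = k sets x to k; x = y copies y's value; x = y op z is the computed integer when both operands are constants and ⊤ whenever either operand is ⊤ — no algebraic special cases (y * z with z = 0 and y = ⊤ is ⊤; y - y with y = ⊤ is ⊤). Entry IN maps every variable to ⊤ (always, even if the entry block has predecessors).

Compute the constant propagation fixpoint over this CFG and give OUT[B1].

Fixpoint table:
  B0:   IN=(all ⊤)   OUT={c:4; rest ⊤}
  B1:   IN={c:4; rest ⊤}   OUT={c:4; rest ⊤}
  B2:   IN={c:4; rest ⊤}   OUT={a:4, c:4, e:16; rest ⊤}
  B3:   IN={a:4, c:4, e:16; rest ⊤}   OUT={a:4, c:4, d:0, e:16; rest ⊤}
  B4:   IN={a:4, c:4, d:0, e:16; rest ⊤}   OUT={a:4, c:4, d:0, e:16; rest ⊤}
  B5:   IN={a:4, c:4, d:0, e:16; rest ⊤}   OUT={a:4, b:4, c:4, d:0, e:16; rest ⊤}
  B6:   IN={a:4, b:4, c:4, d:0, e:16; rest ⊤}   OUT={a:4, b:4, c:4, d:0, e:4; rest ⊤}
  B7:   IN={a:4, c:4, d:0; rest ⊤}   OUT={a:6, c:4, d:0, f:24; rest ⊤}
  B8:   IN={c:4; rest ⊤}   OUT={c:4, f:-4; rest ⊤}

Merge at B1: IN[B1] = OUT[B0] ⊔ OUT[B2] = {a: ⊤, b: ⊤, c: 4, d: ⊤, e: ⊤, f: ⊤}
Applying B1's transfer function to that IN value gives OUT[B1] (row B1 above).

Answer: {a: ⊤, b: ⊤, c: 4, d: ⊤, e: ⊤, f: ⊤}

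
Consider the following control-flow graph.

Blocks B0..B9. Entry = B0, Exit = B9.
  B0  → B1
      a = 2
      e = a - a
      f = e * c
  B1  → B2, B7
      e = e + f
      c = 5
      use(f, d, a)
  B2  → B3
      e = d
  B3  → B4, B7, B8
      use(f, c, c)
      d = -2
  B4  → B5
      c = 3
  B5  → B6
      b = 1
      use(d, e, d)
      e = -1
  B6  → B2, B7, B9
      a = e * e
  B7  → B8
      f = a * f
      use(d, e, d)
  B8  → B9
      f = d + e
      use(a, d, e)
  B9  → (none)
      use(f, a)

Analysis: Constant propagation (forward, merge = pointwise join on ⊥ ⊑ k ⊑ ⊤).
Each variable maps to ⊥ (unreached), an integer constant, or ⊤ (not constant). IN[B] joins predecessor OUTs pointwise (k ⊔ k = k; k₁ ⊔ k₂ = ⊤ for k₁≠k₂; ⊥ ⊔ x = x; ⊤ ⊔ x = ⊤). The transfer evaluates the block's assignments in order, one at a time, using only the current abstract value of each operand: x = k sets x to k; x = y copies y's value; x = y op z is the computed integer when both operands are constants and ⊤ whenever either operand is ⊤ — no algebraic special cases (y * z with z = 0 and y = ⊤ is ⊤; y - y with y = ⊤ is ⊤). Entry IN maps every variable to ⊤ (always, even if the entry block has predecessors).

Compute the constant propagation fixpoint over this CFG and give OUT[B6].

Fixpoint table:
  B0:   IN=(all ⊤)   OUT={a:2, e:0; rest ⊤}
  B1:   IN={a:2, e:0; rest ⊤}   OUT={a:2, c:5; rest ⊤}
  B2:   IN=(all ⊤)   OUT=(all ⊤)
  B3:   IN=(all ⊤)   OUT={d:-2; rest ⊤}
  B4:   IN={d:-2; rest ⊤}   OUT={c:3, d:-2; rest ⊤}
  B5:   IN={c:3, d:-2; rest ⊤}   OUT={b:1, c:3, d:-2, e:-1; rest ⊤}
  B6:   IN={b:1, c:3, d:-2, e:-1; rest ⊤}   OUT={a:1, b:1, c:3, d:-2, e:-1; rest ⊤}
  B7:   IN=(all ⊤)   OUT=(all ⊤)
  B8:   IN=(all ⊤)   OUT=(all ⊤)
  B9:   IN=(all ⊤)   OUT=(all ⊤)

Merge at B6: IN[B6] = OUT[B5] = {a: ⊤, b: 1, c: 3, d: -2, e: -1, f: ⊤}
Applying B6's transfer function to that IN value gives OUT[B6] (row B6 above).

Answer: {a: 1, b: 1, c: 3, d: -2, e: -1, f: ⊤}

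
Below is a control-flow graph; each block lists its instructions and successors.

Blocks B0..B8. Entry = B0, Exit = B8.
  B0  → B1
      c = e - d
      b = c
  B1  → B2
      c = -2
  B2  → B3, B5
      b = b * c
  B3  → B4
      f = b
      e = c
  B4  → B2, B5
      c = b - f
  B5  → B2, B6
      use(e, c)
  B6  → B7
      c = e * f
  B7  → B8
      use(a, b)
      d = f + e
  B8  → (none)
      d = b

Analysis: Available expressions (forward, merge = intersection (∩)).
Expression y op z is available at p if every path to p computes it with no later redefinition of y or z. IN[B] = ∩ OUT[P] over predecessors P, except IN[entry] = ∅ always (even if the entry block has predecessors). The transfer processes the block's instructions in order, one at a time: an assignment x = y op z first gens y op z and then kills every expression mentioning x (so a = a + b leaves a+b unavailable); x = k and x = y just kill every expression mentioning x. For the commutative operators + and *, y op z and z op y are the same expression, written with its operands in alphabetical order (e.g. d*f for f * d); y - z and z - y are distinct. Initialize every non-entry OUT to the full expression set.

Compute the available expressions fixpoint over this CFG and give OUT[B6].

Answer: {e*f}

Trace:
Converged values:
  B0:  IN={}  OUT={e-d}
  B1:  IN={e-d}  OUT={e-d}
  B2:  IN={}  OUT={}
  B3:  IN={}  OUT={}
  B4:  IN={}  OUT={b-f}
  B5:  IN={}  OUT={}
  B6:  IN={}  OUT={e*f}
  B7:  IN={e*f}  OUT={e*f, e+f}
  B8:  IN={e*f, e+f}  OUT={e*f, e+f}

Merge at B6: IN[B6] = OUT[B5] = {}
Applying B6's transfer function to that IN value gives OUT[B6] (row B6 above).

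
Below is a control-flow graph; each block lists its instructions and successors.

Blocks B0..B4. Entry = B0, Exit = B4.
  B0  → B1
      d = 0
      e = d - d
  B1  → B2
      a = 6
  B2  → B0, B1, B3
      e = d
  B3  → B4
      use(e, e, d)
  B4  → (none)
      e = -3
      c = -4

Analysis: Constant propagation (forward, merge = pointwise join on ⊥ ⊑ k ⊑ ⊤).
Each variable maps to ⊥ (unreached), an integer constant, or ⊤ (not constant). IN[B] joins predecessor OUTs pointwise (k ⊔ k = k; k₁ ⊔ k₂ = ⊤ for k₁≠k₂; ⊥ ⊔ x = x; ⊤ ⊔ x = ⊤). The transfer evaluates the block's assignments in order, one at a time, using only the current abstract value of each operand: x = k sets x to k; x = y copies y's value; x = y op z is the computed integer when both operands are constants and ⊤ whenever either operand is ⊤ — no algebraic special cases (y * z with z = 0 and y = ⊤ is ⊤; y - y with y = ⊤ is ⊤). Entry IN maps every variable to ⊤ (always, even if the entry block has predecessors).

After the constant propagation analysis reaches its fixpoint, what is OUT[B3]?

Fixpoint table:
  B0: | IN=(all ⊤) | OUT={d:0, e:0; rest ⊤}
  B1: | IN={d:0, e:0; rest ⊤} | OUT={a:6, d:0, e:0; rest ⊤}
  B2: | IN={a:6, d:0, e:0; rest ⊤} | OUT={a:6, d:0, e:0; rest ⊤}
  B3: | IN={a:6, d:0, e:0; rest ⊤} | OUT={a:6, d:0, e:0; rest ⊤}
  B4: | IN={a:6, d:0, e:0; rest ⊤} | OUT={a:6, c:-4, d:0, e:-3; rest ⊤}

Merge at B3: IN[B3] = OUT[B2] = {a: 6, b: ⊤, c: ⊤, d: 0, e: 0, f: ⊤}
Applying B3's transfer function to that IN value gives OUT[B3] (row B3 above).

Answer: {a: 6, b: ⊤, c: ⊤, d: 0, e: 0, f: ⊤}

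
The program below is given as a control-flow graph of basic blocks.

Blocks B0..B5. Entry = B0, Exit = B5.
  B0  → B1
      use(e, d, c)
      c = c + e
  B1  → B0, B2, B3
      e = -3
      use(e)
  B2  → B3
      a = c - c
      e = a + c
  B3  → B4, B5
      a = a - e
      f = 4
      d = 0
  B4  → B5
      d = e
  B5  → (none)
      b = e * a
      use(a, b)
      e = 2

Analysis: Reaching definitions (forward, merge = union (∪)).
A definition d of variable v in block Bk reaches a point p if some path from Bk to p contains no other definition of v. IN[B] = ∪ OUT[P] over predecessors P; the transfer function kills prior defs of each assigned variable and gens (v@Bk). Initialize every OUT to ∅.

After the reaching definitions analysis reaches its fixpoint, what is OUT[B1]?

Fixpoint table:
  B0: | IN={c@B0, e@B1} | OUT={c@B0, e@B1}
  B1: | IN={c@B0, e@B1} | OUT={c@B0, e@B1}
  B2: | IN={c@B0, e@B1} | OUT={a@B2, c@B0, e@B2}
  B3: | IN={a@B2, c@B0, e@B1, e@B2} | OUT={a@B3, c@B0, d@B3, e@B1, e@B2, f@B3}
  B4: | IN={a@B3, c@B0, d@B3, e@B1, e@B2, f@B3} | OUT={a@B3, c@B0, d@B4, e@B1, e@B2, f@B3}
  B5: | IN={a@B3, c@B0, d@B3, d@B4, e@B1, e@B2, f@B3} | OUT={a@B3, b@B5, c@B0, d@B3, d@B4, e@B5, f@B3}

Merge at B1: IN[B1] = OUT[B0] = {c@B0, e@B1}
Applying B1's transfer function to that IN value gives OUT[B1] (row B1 above).

Answer: {c@B0, e@B1}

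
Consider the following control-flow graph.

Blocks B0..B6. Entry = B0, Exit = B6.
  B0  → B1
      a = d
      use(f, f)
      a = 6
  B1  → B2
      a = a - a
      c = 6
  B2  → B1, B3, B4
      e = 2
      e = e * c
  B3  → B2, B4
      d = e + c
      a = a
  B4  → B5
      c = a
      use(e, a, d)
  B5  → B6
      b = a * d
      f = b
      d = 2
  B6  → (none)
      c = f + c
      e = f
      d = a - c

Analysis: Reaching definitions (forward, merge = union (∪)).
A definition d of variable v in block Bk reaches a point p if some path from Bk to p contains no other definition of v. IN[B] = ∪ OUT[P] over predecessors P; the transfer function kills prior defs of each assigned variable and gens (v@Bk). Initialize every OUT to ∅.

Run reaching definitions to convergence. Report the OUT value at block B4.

Answer: {a@B1, a@B3, c@B4, d@B3, e@B2}

Working:
Converged values:
  B0:   IN={}   OUT={a@B0}
  B1:   IN={a@B0, a@B1, a@B3, c@B1, d@B3, e@B2}   OUT={a@B1, c@B1, d@B3, e@B2}
  B2:   IN={a@B1, a@B3, c@B1, d@B3, e@B2}   OUT={a@B1, a@B3, c@B1, d@B3, e@B2}
  B3:   IN={a@B1, a@B3, c@B1, d@B3, e@B2}   OUT={a@B3, c@B1, d@B3, e@B2}
  B4:   IN={a@B1, a@B3, c@B1, d@B3, e@B2}   OUT={a@B1, a@B3, c@B4, d@B3, e@B2}
  B5:   IN={a@B1, a@B3, c@B4, d@B3, e@B2}   OUT={a@B1, a@B3, b@B5, c@B4, d@B5, e@B2, f@B5}
  B6:   IN={a@B1, a@B3, b@B5, c@B4, d@B5, e@B2, f@B5}   OUT={a@B1, a@B3, b@B5, c@B6, d@B6, e@B6, f@B5}

Merge at B4: IN[B4] = OUT[B2] ⊔ OUT[B3] = {a@B1, a@B3, c@B1, d@B3, e@B2}
Applying B4's transfer function to that IN value gives OUT[B4] (row B4 above).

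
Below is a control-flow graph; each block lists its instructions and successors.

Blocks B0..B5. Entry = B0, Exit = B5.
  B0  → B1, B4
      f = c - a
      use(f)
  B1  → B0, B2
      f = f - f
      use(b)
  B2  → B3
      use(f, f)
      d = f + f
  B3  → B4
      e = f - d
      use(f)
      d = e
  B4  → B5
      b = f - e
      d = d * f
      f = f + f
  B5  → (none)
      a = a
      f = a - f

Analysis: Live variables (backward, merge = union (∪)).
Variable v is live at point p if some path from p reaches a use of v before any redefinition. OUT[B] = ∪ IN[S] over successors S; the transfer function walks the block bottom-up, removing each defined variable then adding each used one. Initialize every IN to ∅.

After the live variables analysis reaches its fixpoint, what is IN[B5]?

Answer: {a, f}

Working:
Fixpoint table:
  B0:   IN={a, b, c, d, e}   OUT={a, b, c, d, e, f}
  B1:   IN={a, b, c, d, e, f}   OUT={a, b, c, d, e, f}
  B2:   IN={a, f}   OUT={a, d, f}
  B3:   IN={a, d, f}   OUT={a, d, e, f}
  B4:   IN={a, d, e, f}   OUT={a, f}
  B5:   IN={a, f}   OUT={}

B5 is the boundary node: OUT[B5] = {}
Applying B5's transfer function to that OUT value gives IN[B5] (row B5 above).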